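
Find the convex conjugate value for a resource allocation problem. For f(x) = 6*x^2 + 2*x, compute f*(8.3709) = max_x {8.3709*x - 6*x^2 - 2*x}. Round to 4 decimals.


f*(y) = sup_x {y*x - a*x^2 - b*x} = sup_x {(y-b)*x - a*x^2}
FOC: (y - b) - 2a*x = 0 => x* = (y - b)/(2a)
x* = (8.3709 - 2)/(2*6) = 0.5309
f*(8.3709) = (y-b)^2/(4a) = (8.3709 - 2)^2/(4*6)
= 40.5884/24 = 1.6912


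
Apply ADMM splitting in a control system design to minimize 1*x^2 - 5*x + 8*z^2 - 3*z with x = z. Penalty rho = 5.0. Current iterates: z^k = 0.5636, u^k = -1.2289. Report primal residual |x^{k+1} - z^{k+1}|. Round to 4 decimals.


ADMM iteration with rho = 5.0, z^k = 0.5636, u^k = -1.2289
Step 1: x-update.
Minimize 1*x^2 - 5*x + (5.0/2)*(x - 0.5636 - 1.2289)^2
FOC: (2*1 + 5.0)*x = 5 + 5.0*(0.5636 + 1.2289)
x^{k+1} = 1.9946
Step 2: z-update.
Minimize 8*z^2 - 3*z + (5.0/2)*(1.9946 - z - 1.2289)^2
FOC: (2*8 + 5.0)*z = 3 + 5.0*(1.9946 - 1.2289)
z^{k+1} = 0.3252
Step 3: u-update.
u^{k+1} = -1.2289 + 1.9946 - 0.3252 = 0.4406
Step 4: Primal residual = |1.9946 - 0.3252| = 1.6695


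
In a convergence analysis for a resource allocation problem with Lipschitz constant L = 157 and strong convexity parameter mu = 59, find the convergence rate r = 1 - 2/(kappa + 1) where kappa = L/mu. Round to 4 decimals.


Step 1: Compute the condition number.
kappa = L/mu = 157/59 = 2.661
Step 2: Compute the convergence rate.
r = 1 - 2/(kappa + 1) = 1 - 2*mu/(L + mu) = (L - mu)/(L + mu) = 98/216 = 0.4537


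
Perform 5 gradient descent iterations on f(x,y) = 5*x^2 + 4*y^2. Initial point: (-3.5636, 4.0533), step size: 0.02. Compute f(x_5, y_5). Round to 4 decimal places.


Gradient descent on f(x,y) = 5*x^2 + 4*y^2.
Starting point: (-3.5636, 4.0533), alpha = 0.02
Step 1: grad_x = 2*5*-3.5636 = -35.636, grad_y = 2*4*4.0533 = 32.4264
  x_1 = -3.5636 - 0.02*-35.636 = -2.8509
  y_1 = 4.0533 - 0.02*32.4264 = 3.4048
Step 2: grad_x = 2*5*-2.8509 = -28.5088, grad_y = 2*4*3.4048 = 27.2382
  x_2 = -2.8509 - 0.02*-28.5088 = -2.2807
  y_2 = 3.4048 - 0.02*27.2382 = 2.86
Step 3: grad_x = 2*5*-2.2807 = -22.807, grad_y = 2*4*2.86 = 22.8801
  x_3 = -2.2807 - 0.02*-22.807 = -1.8246
  y_3 = 2.86 - 0.02*22.8801 = 2.4024
Step 4: grad_x = 2*5*-1.8246 = -18.2456, grad_y = 2*4*2.4024 = 19.2193
  x_4 = -1.8246 - 0.02*-18.2456 = -1.4597
  y_4 = 2.4024 - 0.02*19.2193 = 2.018
Step 5: grad_x = 2*5*-1.4597 = -14.5965, grad_y = 2*4*2.018 = 16.1442
  x_5 = -1.4597 - 0.02*-14.5965 = -1.1677
  y_5 = 2.018 - 0.02*16.1442 = 1.6951
f(-1.1677, 1.6951) = 5*(-1.1677)^2 + 4*1.6951^2 = 18.3118


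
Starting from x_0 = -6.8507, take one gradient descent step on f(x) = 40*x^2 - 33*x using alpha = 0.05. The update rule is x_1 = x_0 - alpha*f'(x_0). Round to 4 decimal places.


We compute the gradient at x_0 and apply the update.
f'(x) = 80*x - 33
f'(-6.8507) = 80*-6.8507 - 33 = -581.056
x_1 = -6.8507 - 0.05*-581.056 = 22.2021


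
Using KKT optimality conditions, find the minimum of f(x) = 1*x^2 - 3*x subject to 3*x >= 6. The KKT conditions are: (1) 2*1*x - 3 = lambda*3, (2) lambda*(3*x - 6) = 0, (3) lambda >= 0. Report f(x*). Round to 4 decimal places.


Step 1: Try lambda = 0 (constraint inactive).
x_unc = 3/(2*1) = 1.5
Check: 3*1.5 = 4.5 < 6 -- violated!
Step 2: Constraint must be active: 3*x = 6
x* = 6/3 = 2.0
lambda = (2*1*2.0 - 3)/3 = 0.3333
Step 3: Compute optimal value.
f(x*) = 1*2.0^2 - 3*2.0 = -2.0


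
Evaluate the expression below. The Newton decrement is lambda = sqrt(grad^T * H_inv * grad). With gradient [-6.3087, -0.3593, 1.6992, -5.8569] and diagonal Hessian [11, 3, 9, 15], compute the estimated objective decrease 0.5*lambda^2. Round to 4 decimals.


Step 1: H is diagonal, so H^(-1) * g = [-0.5735, -0.1198, 0.1888, -0.3905].
Step 2: g^T H^(-1) g = sum_i g_i^2 / H_ii
  = (-6.3087)^2/11 + (-0.3593)^2/3 + (1.6992)^2/9 + (-5.8569)^2/15
  = 3.6182 + 0.043 + 0.3208 + 2.2869 = 6.2689
Step 3: Objective decrease = 0.5 * g^T H^(-1) g = 3.1344


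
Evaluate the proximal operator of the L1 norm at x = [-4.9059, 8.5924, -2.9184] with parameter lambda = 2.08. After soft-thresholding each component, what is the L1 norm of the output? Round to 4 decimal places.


Soft-thresholding with lambda = 2.08:
prox(-4.9059) = sign(-4.9059)*max(|-4.9059| - 2.08, 0) = -2.8259
prox(8.5924) = sign(8.5924)*max(|8.5924| - 2.08, 0) = 6.5124
prox(-2.9184) = sign(-2.9184)*max(|-2.9184| - 2.08, 0) = -0.8384
prox(x) = [-2.8259, 6.5124, -0.8384]
||prox(x)||_1 = 2.8259 + 6.5124 + 0.8384 = 10.1767


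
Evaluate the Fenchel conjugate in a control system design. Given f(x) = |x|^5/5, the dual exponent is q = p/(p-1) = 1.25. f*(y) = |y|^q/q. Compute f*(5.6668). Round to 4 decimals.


The conjugate exponent q satisfies 1/p + 1/q = 1.
p = 5, so q = 5/(5 - 1) = 1.25
|y|^q = 5.6668^1.25 = 8.7432
f*(5.6668) = 8.7432 / 1.25 = 6.9946


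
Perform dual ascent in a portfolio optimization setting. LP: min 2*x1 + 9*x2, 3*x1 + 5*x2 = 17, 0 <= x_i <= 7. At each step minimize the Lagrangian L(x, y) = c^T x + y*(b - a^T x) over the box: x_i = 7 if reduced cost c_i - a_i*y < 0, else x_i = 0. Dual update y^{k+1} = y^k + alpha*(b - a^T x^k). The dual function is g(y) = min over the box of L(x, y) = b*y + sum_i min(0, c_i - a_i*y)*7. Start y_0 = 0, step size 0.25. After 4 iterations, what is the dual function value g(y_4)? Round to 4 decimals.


Dual ascent for LP: min 2*x1 + 9*x2, 3*x1 + 5*x2 = 17, 0 <= x_i <= 7
Step 1: y^k = 0.0, reduced costs: (2.0, 9.0)
  x^k = (0.0, 0.0), subgradient = b - a^T x = 17.0
  y^{k+1} = 0.0 + 0.25*17.0 = 4.25
Step 2: y^k = 4.25, reduced costs: (-10.75, -12.25)
  x^k = (7.0, 7.0), subgradient = b - a^T x = -39.0
  y^{k+1} = 4.25 + 0.25*-39.0 = -5.5
Step 3: y^k = -5.5, reduced costs: (18.5, 36.5)
  x^k = (0.0, 0.0), subgradient = b - a^T x = 17.0
  y^{k+1} = -5.5 + 0.25*17.0 = -1.25
Step 4: y^k = -1.25, reduced costs: (5.75, 15.25)
  x^k = (0.0, 0.0), subgradient = b - a^T x = 17.0
  y^{k+1} = -1.25 + 0.25*17.0 = 3.0
Dual objective at y_4 = 3.0: reduced costs (-7.0, -6.0), box minimizer x = (7.0, 7.0)
g(y_4) = b*y + (c1 - a1*y)*x1 + (c2 - a2*y)*x2 = 17*3.0 + (-7.0)*7.0 + (-6.0)*7.0 = 51.0 - 49.0 - 42.0 = -40.0


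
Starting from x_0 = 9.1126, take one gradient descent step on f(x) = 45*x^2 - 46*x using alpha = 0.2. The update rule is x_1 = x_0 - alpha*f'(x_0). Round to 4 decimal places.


We compute the gradient at x_0 and apply the update.
f'(x) = 90*x - 46
f'(9.1126) = 90*9.1126 - 46 = 774.134
x_1 = 9.1126 - 0.2*774.134 = -145.7142


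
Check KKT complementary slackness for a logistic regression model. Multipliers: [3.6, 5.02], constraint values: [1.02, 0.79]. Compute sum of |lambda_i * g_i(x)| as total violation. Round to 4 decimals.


KKT complementary slackness check:
lambda_1 * g_1 = 3.6 * 1.02 = 3.672
lambda_2 * g_2 = 5.02 * 0.79 = 3.9658
Total violation = 3.672 + 3.9658 = 7.6378


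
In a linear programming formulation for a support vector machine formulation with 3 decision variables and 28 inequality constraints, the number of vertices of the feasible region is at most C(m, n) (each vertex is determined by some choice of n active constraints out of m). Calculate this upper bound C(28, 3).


Each vertex corresponds to some choice of n active constraints out of m, so the number of vertices is at most C(m, n) = m! / (n!(m-n)!).
m = 28, n = 3
Numerator: 28 * 27 * 26
Denominator: 3! = 6
C(28, 3) = 3276


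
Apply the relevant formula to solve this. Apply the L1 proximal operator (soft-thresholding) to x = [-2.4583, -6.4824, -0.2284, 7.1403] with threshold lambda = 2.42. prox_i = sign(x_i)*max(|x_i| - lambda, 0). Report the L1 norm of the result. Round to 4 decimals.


Soft-thresholding with lambda = 2.42:
prox(-2.4583) = sign(-2.4583)*max(|-2.4583| - 2.42, 0) = -0.0383
prox(-6.4824) = sign(-6.4824)*max(|-6.4824| - 2.42, 0) = -4.0624
prox(-0.2284) = sign(-0.2284)*max(|-0.2284| - 2.42, 0) = 0.0
prox(7.1403) = sign(7.1403)*max(|7.1403| - 2.42, 0) = 4.7203
prox(x) = [-0.0383, -4.0624, 0.0, 4.7203]
||prox(x)||_1 = 0.0383 + 4.0624 + 0.0 + 4.7203 = 8.821


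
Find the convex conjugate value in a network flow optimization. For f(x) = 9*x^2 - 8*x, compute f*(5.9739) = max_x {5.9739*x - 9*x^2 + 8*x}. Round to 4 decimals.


f*(y) = sup_x {y*x - a*x^2 - b*x} = sup_x {(y-b)*x - a*x^2}
FOC: (y - b) - 2a*x = 0 => x* = (y - b)/(2a)
x* = (5.9739 + 8)/(2*9) = 0.7763
f*(5.9739) = (y-b)^2/(4a) = (5.9739 + 8)^2/(4*9)
= 195.2699/36 = 5.4242


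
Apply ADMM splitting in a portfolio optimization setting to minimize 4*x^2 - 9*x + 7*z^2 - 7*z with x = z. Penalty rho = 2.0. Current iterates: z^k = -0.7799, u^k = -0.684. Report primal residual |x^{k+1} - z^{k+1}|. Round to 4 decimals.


ADMM iteration with rho = 2.0, z^k = -0.7799, u^k = -0.684
Step 1: x-update.
Minimize 4*x^2 - 9*x + (2.0/2)*(x + 0.7799 - 0.684)^2
FOC: (2*4 + 2.0)*x = 9 + 2.0*(-0.7799 + 0.684)
x^{k+1} = 0.8808
Step 2: z-update.
Minimize 7*z^2 - 7*z + (2.0/2)*(0.8808 - z - 0.684)^2
FOC: (2*7 + 2.0)*z = 7 + 2.0*(0.8808 - 0.684)
z^{k+1} = 0.4621
Step 3: u-update.
u^{k+1} = -0.684 + 0.8808 - 0.4621 = -0.2653
Step 4: Primal residual = |0.8808 - 0.4621| = 0.4187


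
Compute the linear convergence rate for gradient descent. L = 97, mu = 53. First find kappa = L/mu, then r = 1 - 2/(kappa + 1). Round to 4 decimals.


Step 1: Compute the condition number.
kappa = L/mu = 97/53 = 1.8302
Step 2: Compute the convergence rate.
r = 1 - 2/(kappa + 1) = 1 - 2*mu/(L + mu) = (L - mu)/(L + mu) = 44/150 = 0.2933


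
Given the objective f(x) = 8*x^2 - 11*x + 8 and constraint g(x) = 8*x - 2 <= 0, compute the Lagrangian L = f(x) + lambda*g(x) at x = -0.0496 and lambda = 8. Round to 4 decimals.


Step 1: Evaluate f(x).
f(-0.0496) = 8*(-0.0496)^2 - 11*(-0.0496) + 8 = 8.5653
Step 2: Evaluate g(x).
g(-0.0496) = 8*-0.0496 - 2 = -2.3968
Step 3: Compute Lagrangian.
L = 8.5653 + 8*-2.3968 = -10.6091


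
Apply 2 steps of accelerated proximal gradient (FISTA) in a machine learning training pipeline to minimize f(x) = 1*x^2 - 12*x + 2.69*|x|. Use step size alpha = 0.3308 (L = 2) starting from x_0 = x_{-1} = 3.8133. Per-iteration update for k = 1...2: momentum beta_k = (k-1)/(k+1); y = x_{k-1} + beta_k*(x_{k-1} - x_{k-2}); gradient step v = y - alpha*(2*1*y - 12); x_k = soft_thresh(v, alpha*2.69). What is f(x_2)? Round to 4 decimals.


FISTA on f(x) = 1*x^2 - 12*x + 2.69*|x|
L = 2, alpha = 0.3308
Iteration 1: beta = 0.0, y = 3.8133 + 0.0*(3.8133 - 3.8133) = 3.8133
  grad(y) = -4.3734, v = y - alpha*grad = 5.26
  prox(v) = soft_thresh(5.26, 0.8899) = 4.3702
Iteration 2: beta = 0.3333, y = 4.3702 + 0.3333*(4.3702 - 3.8133) = 4.5558
  grad(y) = -2.8884, v = y - alpha*grad = 5.5113
  prox(v) = soft_thresh(5.5113, 0.8899) = 4.6214
f(x_2) = 1*4.6214^2 - 12*4.6214 + 2.69*|4.6214| = -21.6679


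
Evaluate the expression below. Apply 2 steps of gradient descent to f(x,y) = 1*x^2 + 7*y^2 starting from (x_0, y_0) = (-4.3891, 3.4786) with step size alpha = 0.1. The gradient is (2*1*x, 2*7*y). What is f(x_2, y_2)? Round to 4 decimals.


Gradient descent on f(x,y) = 1*x^2 + 7*y^2.
Starting point: (-4.3891, 3.4786), alpha = 0.1
Step 1: grad_x = 2*1*-4.3891 = -8.7782, grad_y = 2*7*3.4786 = 48.7004
  x_1 = -4.3891 - 0.1*-8.7782 = -3.5113
  y_1 = 3.4786 - 0.1*48.7004 = -1.3914
Step 2: grad_x = 2*1*-3.5113 = -7.0226, grad_y = 2*7*-1.3914 = -19.4802
  x_2 = -3.5113 - 0.1*-7.0226 = -2.809
  y_2 = -1.3914 - 0.1*-19.4802 = 0.5566
f(-2.809, 0.5566) = 1*(-2.809)^2 + 7*0.5566^2 = 10.0591


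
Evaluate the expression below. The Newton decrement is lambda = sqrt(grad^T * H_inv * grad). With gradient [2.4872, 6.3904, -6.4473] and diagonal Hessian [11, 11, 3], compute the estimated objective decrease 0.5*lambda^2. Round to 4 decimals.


Step 1: H is diagonal, so H^(-1) * g = [0.2261, 0.5809, -2.1491].
Step 2: g^T H^(-1) g = sum_i g_i^2 / H_ii
  = (2.4872)^2/11 + (6.3904)^2/11 + (-6.4473)^2/3
  = 0.5624 + 3.7125 + 13.8559 = 18.1307
Step 3: Objective decrease = 0.5 * g^T H^(-1) g = 9.0654


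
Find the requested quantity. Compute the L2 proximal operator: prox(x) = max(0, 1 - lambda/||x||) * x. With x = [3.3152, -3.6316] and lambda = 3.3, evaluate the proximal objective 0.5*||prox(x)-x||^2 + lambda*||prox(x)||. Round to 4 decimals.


Step 1: Compute ||x||.
||x|| = 4.9172
Step 2: Compute scaling factor.
scale = max(0, 1 - 3.3/4.9172) = 0.3289
Step 3: prox(x) = [1.0903, -1.1944]
||prox(x)|| = 1.6172
Step 4: Proximal objective.
0.5*||prox-x||^2 = 5.445
lambda*||prox|| = 5.3368
Total = 10.7818


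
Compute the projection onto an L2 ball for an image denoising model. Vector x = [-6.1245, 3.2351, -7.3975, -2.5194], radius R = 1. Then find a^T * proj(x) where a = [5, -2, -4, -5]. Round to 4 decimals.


Step 1: Compute ||x|| (intermediates to 6 decimals).
||x|| = sqrt((-6.1245)^2 + 3.2351^2 + (-7.3975)^2 + (-2.5194)^2) = 10.442498
Step 2: Project.
Since ||x|| > R, scale = R/||x|| = 1/10.442498 = 0.095763, proj(x) = scale * x
proj(x) = [-0.5865, 0.309803, -0.708407, -0.241265]
Step 3: Dot product.
a^T * proj(x) = 5*(-0.5865) - 2*0.309803 - 4*(-0.708407) - 5*(-0.241265) = 0.4878


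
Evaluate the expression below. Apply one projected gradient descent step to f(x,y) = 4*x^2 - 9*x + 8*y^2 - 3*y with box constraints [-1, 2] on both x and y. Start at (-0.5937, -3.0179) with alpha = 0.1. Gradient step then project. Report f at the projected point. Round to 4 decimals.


Step 1: Compute gradient at (-0.5937, -3.0179).
grad_x = 2*4*-0.5937 - 9 = -13.7496
grad_y = 2*8*-3.0179 - 3 = -51.2864
Step 2: Gradient step.
x_raw = -0.5937 - 0.1*-13.7496 = 0.7813
y_raw = -3.0179 - 0.1*-51.2864 = 2.1107
Step 3: Project onto [-1, 2].
x_proj = clip(0.7813) = 0.7813
y_proj = clip(2.1107) = 2.0
Step 4: Evaluate f.
f(0.7813, 2.0) = 21.4101


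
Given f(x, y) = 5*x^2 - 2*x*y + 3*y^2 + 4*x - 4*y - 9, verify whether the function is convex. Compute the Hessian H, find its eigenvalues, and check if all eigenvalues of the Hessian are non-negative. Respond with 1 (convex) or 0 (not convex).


The Hessian of f(x,y) = 5*x^2 - 2*x*y + 3*y^2 + 4*x - 4*y - 9 is:
H = [[10, -2], [-2, 6]]
Trace = 10 + 6 = 16
Determinant = 10*6 - (-2)^2 = 56
Discriminant = (16)^2 - 4*56 = 32.0
Eigenvalues: lambda_1 = 5.1716, lambda_2 = 10.8284
The function is convex.

1


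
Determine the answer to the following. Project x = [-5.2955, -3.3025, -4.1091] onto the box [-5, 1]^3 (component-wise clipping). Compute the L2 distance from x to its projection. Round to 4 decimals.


Project each component onto [-5, 1].
clip(-5.2955) = -5.0, clip(-3.3025) = -3.3025, clip(-4.1091) = -4.1091
Projection = [-5.0, -3.3025, -4.1091]
Squared diffs: [0.0873, 0.0, 0.0]
Distance = sqrt(0.0873) = 0.2955


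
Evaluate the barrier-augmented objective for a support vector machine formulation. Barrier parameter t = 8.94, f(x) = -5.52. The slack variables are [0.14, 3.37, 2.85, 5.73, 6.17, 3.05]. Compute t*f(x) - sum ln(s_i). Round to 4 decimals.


Step 1: Compute log-barrier.
ln values: [-1.9661, 1.2149, 1.0473, 1.7457, 1.8197, 1.1151]
phi = -(-1.9661 + 1.2149 + 1.0473 + 1.7457 + 1.8197 + 1.1151) = -4.9767
Step 2: Compute augmented objective.
t*f(x) = 8.94*-5.52 = -49.3488
Total = -49.3488 - 4.9767 = -54.3255


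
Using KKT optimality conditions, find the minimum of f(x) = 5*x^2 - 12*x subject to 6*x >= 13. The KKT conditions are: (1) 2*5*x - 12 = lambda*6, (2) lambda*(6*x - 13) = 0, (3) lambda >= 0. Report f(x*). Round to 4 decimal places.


Step 1: Try lambda = 0 (constraint inactive).
x_unc = 12/(2*5) = 1.2
Check: 6*1.2 = 7.2 < 13 -- violated!
Step 2: Constraint must be active: 6*x = 13
x* = 13/6 = 2.1667 (rounded; the exact value 13/6 is used below)
lambda = (2*5*(13/6) - 12)/6 = 1.6111
Step 3: Compute optimal value.
f(x*) = 5*(13/6)^2 - 12*(13/6) = -2.5278


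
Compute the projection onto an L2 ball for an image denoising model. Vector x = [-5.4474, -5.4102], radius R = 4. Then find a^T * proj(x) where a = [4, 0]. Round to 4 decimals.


Step 1: Compute ||x|| (intermediates to 6 decimals).
||x|| = sqrt((-5.4474)^2 + (-5.4102)^2) = 7.677528
Step 2: Project.
Since ||x|| > R, scale = R/||x|| = 4/7.677528 = 0.521001, proj(x) = scale * x
proj(x) = [-2.838101, -2.81872]
Step 3: Dot product.
a^T * proj(x) = 4*(-2.838101) + 0*(-2.81872) = -11.3524


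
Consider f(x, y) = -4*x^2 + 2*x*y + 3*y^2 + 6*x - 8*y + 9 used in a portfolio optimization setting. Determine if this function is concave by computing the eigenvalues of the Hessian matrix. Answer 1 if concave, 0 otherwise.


The Hessian of f(x,y) = -4*x^2 + 2*x*y + 3*y^2 + 6*x - 8*y + 9 is:
H = [[-8, 2], [2, 6]]
Trace = -8 + 6 = -2
Determinant = -8*6 - (2)^2 = -52
Discriminant = (-2)^2 - 4*-52 = 212.0
Eigenvalues: lambda_1 = -8.2801, lambda_2 = 6.2801
The function is not concave.

0


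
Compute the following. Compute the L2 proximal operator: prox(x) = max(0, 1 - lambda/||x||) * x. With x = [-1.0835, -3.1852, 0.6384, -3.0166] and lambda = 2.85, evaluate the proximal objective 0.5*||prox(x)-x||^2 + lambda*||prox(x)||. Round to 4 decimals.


Step 1: Compute ||x||.
||x|| = 4.5637
Step 2: Compute scaling factor.
scale = max(0, 1 - 2.85/4.5637) = 0.3755
Step 3: prox(x) = [-0.4069, -1.196, 0.2397, -1.1327]
||prox(x)|| = 1.7137
Step 4: Proximal objective.
0.5*||prox-x||^2 = 4.0613
lambda*||prox|| = 4.884
Total = 8.9452


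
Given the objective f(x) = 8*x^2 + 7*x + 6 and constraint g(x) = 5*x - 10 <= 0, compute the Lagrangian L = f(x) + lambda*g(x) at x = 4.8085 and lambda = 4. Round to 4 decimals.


Step 1: Evaluate f(x).
f(4.8085) = 8*4.8085^2 + 7*4.8085 + 6 = 224.6329
Step 2: Evaluate g(x).
g(4.8085) = 5*4.8085 - 10 = 14.0425
Step 3: Compute Lagrangian.
L = 224.6329 + 4*14.0425 = 280.8029


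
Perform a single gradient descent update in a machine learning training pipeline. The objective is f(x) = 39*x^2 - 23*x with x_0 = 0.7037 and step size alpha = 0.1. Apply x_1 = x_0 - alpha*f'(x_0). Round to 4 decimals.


We compute the gradient at x_0 and apply the update.
f'(x) = 78*x - 23
f'(0.7037) = 78*0.7037 - 23 = 31.8886
x_1 = 0.7037 - 0.1*31.8886 = -2.4852


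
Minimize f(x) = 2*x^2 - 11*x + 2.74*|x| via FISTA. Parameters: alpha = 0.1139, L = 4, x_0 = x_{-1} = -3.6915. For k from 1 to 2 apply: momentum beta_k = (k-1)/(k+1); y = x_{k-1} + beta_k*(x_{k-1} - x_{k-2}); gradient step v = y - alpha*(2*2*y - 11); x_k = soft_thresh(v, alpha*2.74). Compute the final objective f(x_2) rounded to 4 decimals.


FISTA on f(x) = 2*x^2 - 11*x + 2.74*|x|
L = 4, alpha = 0.1139
Iteration 1: beta = 0.0, y = -3.6915 + 0.0*(-3.6915 + 3.6915) = -3.6915
  grad(y) = -25.766, v = y - alpha*grad = -0.7568
  prox(v) = soft_thresh(-0.7568, 0.3121) = -0.4447
Iteration 2: beta = 0.3333, y = -0.4447 + 0.3333*(-0.4447 + 3.6915) = 0.6376
  grad(y) = -8.4496, v = y - alpha*grad = 1.6
  prox(v) = soft_thresh(1.6, 0.3121) = 1.2879
f(x_2) = 2*1.2879^2 - 11*1.2879 + 2.74*|1.2879| = -7.3208


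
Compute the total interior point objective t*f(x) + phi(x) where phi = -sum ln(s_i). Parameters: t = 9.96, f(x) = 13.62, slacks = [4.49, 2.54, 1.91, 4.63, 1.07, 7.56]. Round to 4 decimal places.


Step 1: Compute log-barrier.
ln values: [1.5019, 0.9322, 0.6471, 1.5326, 0.0677, 2.0229]
phi = -(1.5019 + 0.9322 + 0.6471 + 1.5326 + 0.0677 + 2.0229) = -6.7042
Step 2: Compute augmented objective.
t*f(x) = 9.96*13.62 = 135.6552
Total = 135.6552 - 6.7042 = 128.951


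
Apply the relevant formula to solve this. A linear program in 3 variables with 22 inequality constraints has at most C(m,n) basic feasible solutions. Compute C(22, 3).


Each vertex corresponds to some choice of n active constraints out of m, so the number of vertices is at most C(m, n) = m! / (n!(m-n)!).
m = 22, n = 3
Numerator: 22 * 21 * 20
Denominator: 3! = 6
C(22, 3) = 1540


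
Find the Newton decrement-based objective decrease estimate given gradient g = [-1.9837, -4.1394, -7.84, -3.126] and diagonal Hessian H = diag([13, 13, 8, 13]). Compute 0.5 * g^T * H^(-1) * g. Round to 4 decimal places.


Step 1: H is diagonal, so H^(-1) * g = [-0.1526, -0.3184, -0.98, -0.2405].
Step 2: g^T H^(-1) g = sum_i g_i^2 / H_ii
  = (-1.9837)^2/13 + (-4.1394)^2/13 + (-7.84)^2/8 + (-3.126)^2/13
  = 0.3027 + 1.318 + 7.6832 + 0.7517 = 10.0556
Step 3: Objective decrease = 0.5 * g^T H^(-1) g = 5.0278


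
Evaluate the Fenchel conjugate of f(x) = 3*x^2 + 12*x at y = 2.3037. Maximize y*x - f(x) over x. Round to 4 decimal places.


f*(y) = sup_x {y*x - a*x^2 - b*x} = sup_x {(y-b)*x - a*x^2}
FOC: (y - b) - 2a*x = 0 => x* = (y - b)/(2a)
x* = (2.3037 - 12)/(2*3) = -1.6161
f*(2.3037) = (y-b)^2/(4a) = (2.3037 - 12)^2/(4*3)
= 94.0182/12 = 7.8349


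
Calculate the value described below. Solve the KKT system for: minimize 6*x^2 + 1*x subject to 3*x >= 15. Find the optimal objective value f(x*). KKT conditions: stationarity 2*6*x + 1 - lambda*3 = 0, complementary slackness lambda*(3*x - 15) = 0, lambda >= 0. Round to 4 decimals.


Step 1: Try lambda = 0 (constraint inactive).
x_unc = -1/(2*6) = -0.0833
Check: 3*-0.0833 = -0.2499 < 15 -- violated!
Step 2: Constraint must be active: 3*x = 15
x* = 15/3 = 5.0
lambda = (2*6*5.0 + 1)/3 = 20.3333
Step 3: Compute optimal value.
f(x*) = 6*5.0^2 + 1*5.0 = 155.0


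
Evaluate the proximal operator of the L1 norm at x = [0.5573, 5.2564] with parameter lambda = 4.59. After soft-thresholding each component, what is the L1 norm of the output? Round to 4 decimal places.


Soft-thresholding with lambda = 4.59:
prox(0.5573) = sign(0.5573)*max(|0.5573| - 4.59, 0) = 0.0
prox(5.2564) = sign(5.2564)*max(|5.2564| - 4.59, 0) = 0.6664
prox(x) = [0.0, 0.6664]
||prox(x)||_1 = 0.0 + 0.6664 = 0.6664


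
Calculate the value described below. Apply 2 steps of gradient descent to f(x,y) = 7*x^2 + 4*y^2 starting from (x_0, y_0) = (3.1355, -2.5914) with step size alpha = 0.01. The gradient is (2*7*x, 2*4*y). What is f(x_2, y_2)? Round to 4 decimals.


Gradient descent on f(x,y) = 7*x^2 + 4*y^2.
Starting point: (3.1355, -2.5914), alpha = 0.01
Step 1: grad_x = 2*7*3.1355 = 43.897, grad_y = 2*4*-2.5914 = -20.7312
  x_1 = 3.1355 - 0.01*43.897 = 2.6965
  y_1 = -2.5914 - 0.01*-20.7312 = -2.3841
Step 2: grad_x = 2*7*2.6965 = 37.7514, grad_y = 2*4*-2.3841 = -19.0727
  x_2 = 2.6965 - 0.01*37.7514 = 2.319
  y_2 = -2.3841 - 0.01*-19.0727 = -2.1934
f(2.319, -2.1934) = 7*2.319^2 + 4*(-2.1934)^2 = 56.8882


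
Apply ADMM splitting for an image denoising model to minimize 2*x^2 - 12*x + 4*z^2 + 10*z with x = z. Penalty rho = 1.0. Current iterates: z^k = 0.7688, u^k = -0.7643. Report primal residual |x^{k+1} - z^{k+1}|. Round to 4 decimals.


ADMM iteration with rho = 1.0, z^k = 0.7688, u^k = -0.7643
Step 1: x-update.
Minimize 2*x^2 - 12*x + (1.0/2)*(x - 0.7688 - 0.7643)^2
FOC: (2*2 + 1.0)*x = 12 + 1.0*(0.7688 + 0.7643)
x^{k+1} = 2.7066
Step 2: z-update.
Minimize 4*z^2 + 10*z + (1.0/2)*(2.7066 - z - 0.7643)^2
FOC: (2*4 + 1.0)*z = -10 + 1.0*(2.7066 - 0.7643)
z^{k+1} = -0.8953
Step 3: u-update.
u^{k+1} = -0.7643 + 2.7066 + 0.8953 = 2.8376
Step 4: Primal residual = |2.7066 + 0.8953| = 3.6019


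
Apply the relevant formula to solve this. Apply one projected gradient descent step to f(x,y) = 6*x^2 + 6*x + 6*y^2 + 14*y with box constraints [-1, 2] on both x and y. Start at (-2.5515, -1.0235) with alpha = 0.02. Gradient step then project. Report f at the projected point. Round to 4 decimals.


Step 1: Compute gradient at (-2.5515, -1.0235).
grad_x = 2*6*-2.5515 + 6 = -24.618
grad_y = 2*6*-1.0235 + 14 = 1.718
Step 2: Gradient step.
x_raw = -2.5515 - 0.02*-24.618 = -2.0591
y_raw = -1.0235 - 0.02*1.718 = -1.0579
Step 3: Project onto [-1, 2].
x_proj = clip(-2.0591) = -1.0
y_proj = clip(-1.0579) = -1.0
Step 4: Evaluate f.
f(-1.0, -1.0) = -8.0


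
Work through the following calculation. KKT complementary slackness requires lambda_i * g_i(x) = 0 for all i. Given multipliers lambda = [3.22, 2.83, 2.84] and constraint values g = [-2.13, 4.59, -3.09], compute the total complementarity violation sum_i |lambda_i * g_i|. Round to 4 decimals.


KKT complementary slackness check:
lambda_1 * g_1 = 3.22 * -2.13 = -6.8586
lambda_2 * g_2 = 2.83 * 4.59 = 12.9897
lambda_3 * g_3 = 2.84 * -3.09 = -8.7756
Total violation = 6.8586 + 12.9897 + 8.7756 = 28.6239


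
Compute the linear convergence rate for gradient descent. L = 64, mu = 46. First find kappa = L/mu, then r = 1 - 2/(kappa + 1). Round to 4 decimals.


Step 1: Compute the condition number.
kappa = L/mu = 64/46 = 1.3913
Step 2: Compute the convergence rate.
r = 1 - 2/(kappa + 1) = 1 - 2*mu/(L + mu) = (L - mu)/(L + mu) = 18/110 = 0.1636


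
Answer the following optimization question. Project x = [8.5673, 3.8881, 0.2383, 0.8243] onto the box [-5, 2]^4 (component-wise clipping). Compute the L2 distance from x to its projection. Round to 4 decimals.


Project each component onto [-5, 2].
clip(8.5673) = 2.0, clip(3.8881) = 2.0, clip(0.2383) = 0.2383, clip(0.8243) = 0.8243
Projection = [2.0, 2.0, 0.2383, 0.8243]
Squared diffs: [43.1294, 3.5649, 0.0, 0.0]
Distance = sqrt(46.6943) = 6.8333


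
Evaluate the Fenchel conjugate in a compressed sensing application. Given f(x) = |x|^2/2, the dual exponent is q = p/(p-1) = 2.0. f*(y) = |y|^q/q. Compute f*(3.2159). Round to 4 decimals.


The conjugate exponent q satisfies 1/p + 1/q = 1.
p = 2, so q = 2/(2 - 1) = 2.0
|y|^q = 3.2159^2.0 = 10.342
f*(3.2159) = 10.342 / 2.0 = 5.171


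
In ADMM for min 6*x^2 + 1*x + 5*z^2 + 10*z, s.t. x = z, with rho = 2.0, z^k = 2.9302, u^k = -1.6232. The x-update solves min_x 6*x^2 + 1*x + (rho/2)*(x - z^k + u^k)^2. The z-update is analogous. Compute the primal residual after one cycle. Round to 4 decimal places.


ADMM iteration with rho = 2.0, z^k = 2.9302, u^k = -1.6232
Step 1: x-update.
Minimize 6*x^2 + 1*x + (2.0/2)*(x - 2.9302 - 1.6232)^2
FOC: (2*6 + 2.0)*x = -1 + 2.0*(2.9302 + 1.6232)
x^{k+1} = 0.5791
Step 2: z-update.
Minimize 5*z^2 + 10*z + (2.0/2)*(0.5791 - z - 1.6232)^2
FOC: (2*5 + 2.0)*z = -10 + 2.0*(0.5791 - 1.6232)
z^{k+1} = -1.0074
Step 3: u-update.
u^{k+1} = -1.6232 + 0.5791 + 1.0074 = -0.0368
Step 4: Primal residual = |0.5791 + 1.0074| = 1.5864


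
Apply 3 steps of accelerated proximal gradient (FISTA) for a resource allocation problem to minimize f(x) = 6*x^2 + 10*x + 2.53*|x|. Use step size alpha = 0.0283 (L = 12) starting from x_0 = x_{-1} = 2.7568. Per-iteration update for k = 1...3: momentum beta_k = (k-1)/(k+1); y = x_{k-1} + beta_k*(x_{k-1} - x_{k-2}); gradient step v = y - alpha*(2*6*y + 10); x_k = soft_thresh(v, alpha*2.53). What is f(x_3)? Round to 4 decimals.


FISTA on f(x) = 6*x^2 + 10*x + 2.53*|x|
L = 12, alpha = 0.0283
Iteration 1: beta = 0.0, y = 2.7568 + 0.0*(2.7568 - 2.7568) = 2.7568
  grad(y) = 43.0816, v = y - alpha*grad = 1.5376
  prox(v) = soft_thresh(1.5376, 0.0716) = 1.466
Iteration 2: beta = 0.3333, y = 1.466 + 0.3333*(1.466 - 2.7568) = 1.0357
  grad(y) = 22.4287, v = y - alpha*grad = 0.401
  prox(v) = soft_thresh(0.401, 0.0716) = 0.3294
Iteration 3: beta = 0.5, y = 0.3294 + 0.5*(0.3294 - 1.466) = -0.2389
  grad(y) = 7.1331, v = y - alpha*grad = -0.4408
  prox(v) = soft_thresh(-0.4408, 0.0716) = -0.3692
f(x_3) = 6*(-0.3692)^2 + 10*(-0.3692) + 2.53*|-0.3692| = -1.94


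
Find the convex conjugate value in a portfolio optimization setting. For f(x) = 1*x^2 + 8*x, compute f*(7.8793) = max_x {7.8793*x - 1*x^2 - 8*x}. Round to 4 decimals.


f*(y) = sup_x {y*x - a*x^2 - b*x} = sup_x {(y-b)*x - a*x^2}
FOC: (y - b) - 2a*x = 0 => x* = (y - b)/(2a)
x* = (7.8793 - 8)/(2*1) = -0.0604
f*(7.8793) = (y-b)^2/(4a) = (7.8793 - 8)^2/(4*1)
= 0.0146/4 = 0.0036


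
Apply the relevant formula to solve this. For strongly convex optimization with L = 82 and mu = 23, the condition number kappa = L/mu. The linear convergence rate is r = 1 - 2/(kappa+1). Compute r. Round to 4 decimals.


Step 1: Compute the condition number.
kappa = L/mu = 82/23 = 3.5652
Step 2: Compute the convergence rate.
r = 1 - 2/(kappa + 1) = 1 - 2*mu/(L + mu) = (L - mu)/(L + mu) = 59/105 = 0.5619


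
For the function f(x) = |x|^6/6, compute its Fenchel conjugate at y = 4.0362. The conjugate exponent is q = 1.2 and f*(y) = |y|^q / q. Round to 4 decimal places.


The conjugate exponent q satisfies 1/p + 1/q = 1.
p = 6, so q = 6/(6 - 1) = 1.2
|y|^q = 4.0362^1.2 = 5.3354
f*(4.0362) = 5.3354 / 1.2 = 4.4462


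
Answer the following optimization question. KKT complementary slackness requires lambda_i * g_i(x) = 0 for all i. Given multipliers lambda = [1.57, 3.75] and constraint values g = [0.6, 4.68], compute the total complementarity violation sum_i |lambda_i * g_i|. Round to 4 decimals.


KKT complementary slackness check:
lambda_1 * g_1 = 1.57 * 0.6 = 0.942
lambda_2 * g_2 = 3.75 * 4.68 = 17.55
Total violation = 0.942 + 17.55 = 18.492


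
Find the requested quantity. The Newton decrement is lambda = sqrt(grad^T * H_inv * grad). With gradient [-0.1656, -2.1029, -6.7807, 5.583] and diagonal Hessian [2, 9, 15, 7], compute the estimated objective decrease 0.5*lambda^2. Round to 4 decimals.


Step 1: H is diagonal, so H^(-1) * g = [-0.0828, -0.2337, -0.452, 0.7976].
Step 2: g^T H^(-1) g = sum_i g_i^2 / H_ii
  = (-0.1656)^2/2 + (-2.1029)^2/9 + (-6.7807)^2/15 + (5.583)^2/7
  = 0.0137 + 0.4914 + 3.0652 + 4.4528 = 8.0231
Step 3: Objective decrease = 0.5 * g^T H^(-1) g = 4.0116


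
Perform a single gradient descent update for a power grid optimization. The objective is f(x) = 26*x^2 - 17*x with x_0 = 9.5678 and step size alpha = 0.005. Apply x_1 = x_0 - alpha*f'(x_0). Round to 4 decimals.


We compute the gradient at x_0 and apply the update.
f'(x) = 52*x - 17
f'(9.5678) = 52*9.5678 - 17 = 480.5256
x_1 = 9.5678 - 0.005*480.5256 = 7.1652


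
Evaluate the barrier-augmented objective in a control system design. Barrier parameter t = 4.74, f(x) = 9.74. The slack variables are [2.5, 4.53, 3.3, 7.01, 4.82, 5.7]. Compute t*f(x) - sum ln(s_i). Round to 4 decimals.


Step 1: Compute log-barrier.
ln values: [0.9163, 1.5107, 1.1939, 1.9473, 1.5728, 1.7405]
phi = -(0.9163 + 1.5107 + 1.1939 + 1.9473 + 1.5728 + 1.7405) = -8.8815
Step 2: Compute augmented objective.
t*f(x) = 4.74*9.74 = 46.1676
Total = 46.1676 - 8.8815 = 37.2861


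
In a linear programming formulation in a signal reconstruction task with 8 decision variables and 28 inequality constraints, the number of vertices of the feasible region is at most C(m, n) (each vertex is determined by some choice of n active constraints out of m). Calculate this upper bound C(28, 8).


Each vertex corresponds to some choice of n active constraints out of m, so the number of vertices is at most C(m, n) = m! / (n!(m-n)!).
m = 28, n = 8
Numerator: 28 * 27 * 26 * 25 * 24 * 23 * 22 * 21
Denominator: 8! = 40320
C(28, 8) = 3108105


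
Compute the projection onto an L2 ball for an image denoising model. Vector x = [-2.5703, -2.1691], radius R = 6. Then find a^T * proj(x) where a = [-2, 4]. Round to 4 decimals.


Step 1: Compute ||x|| (intermediates to 6 decimals).
||x|| = sqrt((-2.5703)^2 + (-2.1691)^2) = 3.363248
Step 2: Project.
Since ||x|| <= R, proj = x (no scaling needed).
proj(x) = [-2.5703, -2.1691]
Step 3: Dot product.
a^T * proj(x) = -2*(-2.5703) + 4*(-2.1691) = -3.5358


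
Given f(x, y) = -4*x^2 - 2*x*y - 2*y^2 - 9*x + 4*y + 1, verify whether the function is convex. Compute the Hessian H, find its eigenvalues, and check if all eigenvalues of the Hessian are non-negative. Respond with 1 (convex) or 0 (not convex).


The Hessian of f(x,y) = -4*x^2 - 2*x*y - 2*y^2 - 9*x + 4*y + 1 is:
H = [[-8, -2], [-2, -4]]
Trace = -8 - 4 = -12
Determinant = -8*-4 - (-2)^2 = 28
Discriminant = (-12)^2 - 4*28 = 32.0
Eigenvalues: lambda_1 = -8.8284, lambda_2 = -3.1716
The function is not convex.

0


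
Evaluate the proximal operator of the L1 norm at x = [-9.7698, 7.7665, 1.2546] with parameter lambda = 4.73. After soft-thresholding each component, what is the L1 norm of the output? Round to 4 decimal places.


Soft-thresholding with lambda = 4.73:
prox(-9.7698) = sign(-9.7698)*max(|-9.7698| - 4.73, 0) = -5.0398
prox(7.7665) = sign(7.7665)*max(|7.7665| - 4.73, 0) = 3.0365
prox(1.2546) = sign(1.2546)*max(|1.2546| - 4.73, 0) = 0.0
prox(x) = [-5.0398, 3.0365, 0.0]
||prox(x)||_1 = 5.0398 + 3.0365 + 0.0 = 8.0763


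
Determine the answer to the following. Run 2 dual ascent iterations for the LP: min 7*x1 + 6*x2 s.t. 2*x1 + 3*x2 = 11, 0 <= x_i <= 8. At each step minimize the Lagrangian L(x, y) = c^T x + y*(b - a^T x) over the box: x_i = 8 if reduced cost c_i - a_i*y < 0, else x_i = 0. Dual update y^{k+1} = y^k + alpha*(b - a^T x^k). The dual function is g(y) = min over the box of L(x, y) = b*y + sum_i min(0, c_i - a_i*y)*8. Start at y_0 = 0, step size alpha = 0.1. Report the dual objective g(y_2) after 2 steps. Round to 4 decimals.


Dual ascent for LP: min 7*x1 + 6*x2, 2*x1 + 3*x2 = 11, 0 <= x_i <= 8
Step 1: y^k = 0.0, reduced costs: (7.0, 6.0)
  x^k = (0.0, 0.0), subgradient = b - a^T x = 11.0
  y^{k+1} = 0.0 + 0.1*11.0 = 1.1
Step 2: y^k = 1.1, reduced costs: (4.8, 2.7)
  x^k = (0.0, 0.0), subgradient = b - a^T x = 11.0
  y^{k+1} = 1.1 + 0.1*11.0 = 2.2
Dual objective at y_2 = 2.2: reduced costs (2.6, -0.6), box minimizer x = (0.0, 8.0)
g(y_2) = b*y + (c1 - a1*y)*x1 + (c2 - a2*y)*x2 = 11*2.2 + 2.6*0.0 + (-0.6)*8.0 = 24.2 + 0.0 - 4.8 = 19.4


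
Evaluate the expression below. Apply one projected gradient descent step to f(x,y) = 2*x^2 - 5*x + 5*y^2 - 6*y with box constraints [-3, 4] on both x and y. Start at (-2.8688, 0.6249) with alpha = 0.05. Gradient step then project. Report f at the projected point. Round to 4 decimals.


Step 1: Compute gradient at (-2.8688, 0.6249).
grad_x = 2*2*-2.8688 - 5 = -16.4752
grad_y = 2*5*0.6249 - 6 = 0.249
Step 2: Gradient step.
x_raw = -2.8688 - 0.05*-16.4752 = -2.045
y_raw = 0.6249 - 0.05*0.249 = 0.6125
Step 3: Project onto [-3, 4].
x_proj = clip(-2.045) = -2.045
y_proj = clip(0.6125) = 0.6125
Step 4: Evaluate f.
f(-2.045, 0.6125) = 16.7904


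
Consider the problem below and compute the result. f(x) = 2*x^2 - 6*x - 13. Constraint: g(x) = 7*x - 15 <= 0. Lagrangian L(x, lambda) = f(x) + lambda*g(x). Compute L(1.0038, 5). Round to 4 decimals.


Step 1: Evaluate f(x).
f(1.0038) = 2*1.0038^2 - 6*1.0038 - 13 = -17.0076
Step 2: Evaluate g(x).
g(1.0038) = 7*1.0038 - 15 = -7.9734
Step 3: Compute Lagrangian.
L = -17.0076 + 5*-7.9734 = -56.8746


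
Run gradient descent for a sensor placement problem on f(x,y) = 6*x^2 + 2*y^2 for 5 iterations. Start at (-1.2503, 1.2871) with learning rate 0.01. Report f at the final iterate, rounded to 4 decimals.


Gradient descent on f(x,y) = 6*x^2 + 2*y^2.
Starting point: (-1.2503, 1.2871), alpha = 0.01
Step 1: grad_x = 2*6*-1.2503 = -15.0036, grad_y = 2*2*1.2871 = 5.1484
  x_1 = -1.2503 - 0.01*-15.0036 = -1.1003
  y_1 = 1.2871 - 0.01*5.1484 = 1.2356
Step 2: grad_x = 2*6*-1.1003 = -13.2032, grad_y = 2*2*1.2356 = 4.9425
  x_2 = -1.1003 - 0.01*-13.2032 = -0.9682
  y_2 = 1.2356 - 0.01*4.9425 = 1.1862
Step 3: grad_x = 2*6*-0.9682 = -11.6188, grad_y = 2*2*1.1862 = 4.7448
  x_3 = -0.9682 - 0.01*-11.6188 = -0.852
  y_3 = 1.1862 - 0.01*4.7448 = 1.1387
Step 4: grad_x = 2*6*-0.852 = -10.2245, grad_y = 2*2*1.1387 = 4.555
  x_4 = -0.852 - 0.01*-10.2245 = -0.7498
  y_4 = 1.1387 - 0.01*4.555 = 1.0932
Step 5: grad_x = 2*6*-0.7498 = -8.9976, grad_y = 2*2*1.0932 = 4.3728
  x_5 = -0.7498 - 0.01*-8.9976 = -0.6598
  y_5 = 1.0932 - 0.01*4.3728 = 1.0495
f(-0.6598, 1.0495) = 6*(-0.6598)^2 + 2*1.0495^2 = 4.815


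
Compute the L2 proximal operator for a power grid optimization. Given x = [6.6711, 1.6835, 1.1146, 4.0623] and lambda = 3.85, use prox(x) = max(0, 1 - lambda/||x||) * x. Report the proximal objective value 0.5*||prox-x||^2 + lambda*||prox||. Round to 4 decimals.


Step 1: Compute ||x||.
||x|| = 8.0674
Step 2: Compute scaling factor.
scale = max(0, 1 - 3.85/8.0674) = 0.5228
Step 3: prox(x) = [3.4874, 0.8801, 0.5827, 2.1236]
||prox(x)|| = 4.2174
Step 4: Proximal objective.
0.5*||prox-x||^2 = 7.4113
lambda*||prox|| = 16.237
Total = 23.6481


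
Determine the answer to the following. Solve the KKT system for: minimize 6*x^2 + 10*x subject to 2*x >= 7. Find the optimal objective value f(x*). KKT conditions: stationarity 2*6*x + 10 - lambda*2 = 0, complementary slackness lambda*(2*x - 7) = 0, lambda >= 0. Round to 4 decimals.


Step 1: Try lambda = 0 (constraint inactive).
x_unc = -10/(2*6) = -0.8333
Check: 2*-0.8333 = -1.6666 < 7 -- violated!
Step 2: Constraint must be active: 2*x = 7
x* = 7/2 = 3.5
lambda = (2*6*3.5 + 10)/2 = 26.0
Step 3: Compute optimal value.
f(x*) = 6*3.5^2 + 10*3.5 = 108.5


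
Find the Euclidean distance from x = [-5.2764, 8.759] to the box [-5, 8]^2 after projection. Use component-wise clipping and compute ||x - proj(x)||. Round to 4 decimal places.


Project each component onto [-5, 8].
clip(-5.2764) = -5.0, clip(8.759) = 8.0
Projection = [-5.0, 8.0]
Squared diffs: [0.0764, 0.5761]
Distance = sqrt(0.6525) = 0.8078


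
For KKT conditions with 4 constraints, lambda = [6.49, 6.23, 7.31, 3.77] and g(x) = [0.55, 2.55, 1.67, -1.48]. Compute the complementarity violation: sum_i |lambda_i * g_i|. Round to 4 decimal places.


KKT complementary slackness check:
lambda_1 * g_1 = 6.49 * 0.55 = 3.5695
lambda_2 * g_2 = 6.23 * 2.55 = 15.8865
lambda_3 * g_3 = 7.31 * 1.67 = 12.2077
lambda_4 * g_4 = 3.77 * -1.48 = -5.5796
Total violation = 3.5695 + 15.8865 + 12.2077 + 5.5796 = 37.2433


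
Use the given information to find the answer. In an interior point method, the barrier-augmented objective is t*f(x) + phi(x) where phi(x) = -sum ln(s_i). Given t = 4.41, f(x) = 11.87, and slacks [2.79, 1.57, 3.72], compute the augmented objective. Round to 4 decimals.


Step 1: Compute log-barrier.
ln values: [1.026, 0.4511, 1.3137]
phi = -(1.026 + 0.4511 + 1.3137) = -2.7908
Step 2: Compute augmented objective.
t*f(x) = 4.41*11.87 = 52.3467
Total = 52.3467 - 2.7908 = 49.5559


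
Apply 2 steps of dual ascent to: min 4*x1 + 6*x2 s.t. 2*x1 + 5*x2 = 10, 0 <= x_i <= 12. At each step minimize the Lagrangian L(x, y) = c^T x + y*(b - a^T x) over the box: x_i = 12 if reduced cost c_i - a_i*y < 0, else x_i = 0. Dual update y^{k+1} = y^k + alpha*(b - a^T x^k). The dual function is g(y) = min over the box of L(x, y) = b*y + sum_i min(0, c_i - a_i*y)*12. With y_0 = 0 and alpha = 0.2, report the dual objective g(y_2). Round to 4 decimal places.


Dual ascent for LP: min 4*x1 + 6*x2, 2*x1 + 5*x2 = 10, 0 <= x_i <= 12
Step 1: y^k = 0.0, reduced costs: (4.0, 6.0)
  x^k = (0.0, 0.0), subgradient = b - a^T x = 10.0
  y^{k+1} = 0.0 + 0.2*10.0 = 2.0
Step 2: y^k = 2.0, reduced costs: (0.0, -4.0)
  x^k = (0.0, 12.0), subgradient = b - a^T x = -50.0
  y^{k+1} = 2.0 + 0.2*-50.0 = -8.0
Dual objective at y_2 = -8.0: reduced costs (20.0, 46.0), box minimizer x = (0.0, 0.0)
g(y_2) = b*y + (c1 - a1*y)*x1 + (c2 - a2*y)*x2 = 10*(-8.0) + 20.0*0.0 + 46.0*0.0 = -80.0 + 0.0 + 0.0 = -80.0


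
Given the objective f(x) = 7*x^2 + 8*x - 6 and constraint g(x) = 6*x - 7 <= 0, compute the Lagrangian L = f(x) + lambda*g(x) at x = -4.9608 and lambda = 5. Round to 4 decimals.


Step 1: Evaluate f(x).
f(-4.9608) = 7*(-4.9608)^2 + 8*(-4.9608) - 6 = 126.5804
Step 2: Evaluate g(x).
g(-4.9608) = 6*-4.9608 - 7 = -36.7648
Step 3: Compute Lagrangian.
L = 126.5804 + 5*-36.7648 = -57.2436


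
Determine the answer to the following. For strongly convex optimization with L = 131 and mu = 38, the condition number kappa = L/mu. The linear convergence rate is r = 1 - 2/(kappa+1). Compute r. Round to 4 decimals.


Step 1: Compute the condition number.
kappa = L/mu = 131/38 = 3.4474
Step 2: Compute the convergence rate.
r = 1 - 2/(kappa + 1) = 1 - 2*mu/(L + mu) = (L - mu)/(L + mu) = 93/169 = 0.5503


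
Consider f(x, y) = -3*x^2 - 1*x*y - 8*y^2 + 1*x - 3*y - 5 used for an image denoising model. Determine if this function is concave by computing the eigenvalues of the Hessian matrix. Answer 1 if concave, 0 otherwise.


The Hessian of f(x,y) = -3*x^2 - 1*x*y - 8*y^2 + 1*x - 3*y - 5 is:
H = [[-6, -1], [-1, -16]]
Trace = -6 - 16 = -22
Determinant = -6*-16 - (-1)^2 = 95
Discriminant = (-22)^2 - 4*95 = 104.0
Eigenvalues: lambda_1 = -16.099, lambda_2 = -5.901
The function is concave.

1


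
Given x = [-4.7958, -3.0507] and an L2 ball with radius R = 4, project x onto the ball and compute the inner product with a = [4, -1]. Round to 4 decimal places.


Step 1: Compute ||x|| (intermediates to 6 decimals).
||x|| = sqrt((-4.7958)^2 + (-3.0507)^2) = 5.683878
Step 2: Project.
Since ||x|| > R, scale = R/||x|| = 4/5.683878 = 0.703745, proj(x) = scale * x
proj(x) = [-3.37502, -2.146915]
Step 3: Dot product.
a^T * proj(x) = 4*(-3.37502) - 1*(-2.146915) = -11.3532
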